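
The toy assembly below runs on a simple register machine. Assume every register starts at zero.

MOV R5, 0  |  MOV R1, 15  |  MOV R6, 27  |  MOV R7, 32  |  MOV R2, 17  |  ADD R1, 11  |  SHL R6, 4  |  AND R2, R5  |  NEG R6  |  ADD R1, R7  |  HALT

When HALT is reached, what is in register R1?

58

R5=0
R1=15
R6=27
R7=32
R2=17
R1=15+11=26
R6=27<<4=432
R2=17&0=0
R6=-(432)=-432
R1=26+32=58
halt.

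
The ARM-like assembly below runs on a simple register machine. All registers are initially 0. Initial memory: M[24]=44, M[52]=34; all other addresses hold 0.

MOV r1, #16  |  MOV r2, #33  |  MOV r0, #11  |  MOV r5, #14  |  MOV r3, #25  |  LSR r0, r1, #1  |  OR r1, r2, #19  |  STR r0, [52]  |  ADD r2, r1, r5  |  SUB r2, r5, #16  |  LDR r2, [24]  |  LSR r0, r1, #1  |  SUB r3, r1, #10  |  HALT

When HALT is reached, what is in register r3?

41

MOV r1, #16 → r1=16
MOV r2, #33 → r2=33
MOV r0, #11 → r0=11
MOV r5, #14 → r5=14
MOV r3, #25 → r3=25
LSR r0, r1, #1 → r0=16>>1=8
OR r1, r2, #19 → r1=33|19=51
STR r0, [52] → M[52]=8
ADD r2, r1, r5 → r2=51+14=65
SUB r2, r5, #16 → r2=14-16=-2
LDR r2, [24] → r2=M[24]=44
LSR r0, r1, #1 → r0=51>>1=25
SUB r3, r1, #10 → r3=51-10=41
halt.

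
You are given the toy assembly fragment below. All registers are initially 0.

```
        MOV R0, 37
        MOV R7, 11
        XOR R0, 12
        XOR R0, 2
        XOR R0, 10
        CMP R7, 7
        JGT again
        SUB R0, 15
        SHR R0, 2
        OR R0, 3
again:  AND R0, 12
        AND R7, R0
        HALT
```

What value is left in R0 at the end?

0

after MOV R0, 37: R0=37
after MOV R7, 11: R7=11
after XOR R0, 12: R0=37^12=41
after XOR R0, 2: R0=41^2=43
after XOR R0, 10: R0=43^10=33
CMP R7, 7  (cmp 11,7)
JGT again: taken
after AND R0, 12: R0=33&12=0
after AND R7, R0: R7=11&0=0
halt.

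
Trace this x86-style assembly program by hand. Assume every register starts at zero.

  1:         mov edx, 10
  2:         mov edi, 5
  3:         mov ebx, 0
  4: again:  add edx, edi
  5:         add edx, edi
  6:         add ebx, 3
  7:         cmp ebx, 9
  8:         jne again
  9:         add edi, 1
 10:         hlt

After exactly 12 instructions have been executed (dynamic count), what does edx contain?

mov edx, 10 → edx=10
mov edi, 5 → edi=5
mov ebx, 0 → ebx=0
add edx, edi → edx=10+5=15
add edx, edi → edx=15+5=20
add ebx, 3 → ebx=0+3=3
cmp ebx, 9  (cmp 3,9)
jne again: taken
add edx, edi → edx=20+5=25
add edx, edi → edx=25+5=30
add ebx, 3 → ebx=3+3=6
cmp ebx, 9  (cmp 6,9)
After step 12: edx = 30.

30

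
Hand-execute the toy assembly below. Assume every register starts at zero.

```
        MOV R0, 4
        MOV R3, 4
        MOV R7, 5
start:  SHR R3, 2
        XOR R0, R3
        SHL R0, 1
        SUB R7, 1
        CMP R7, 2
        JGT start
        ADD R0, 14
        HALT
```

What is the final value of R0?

R0=4
R3=4
R7=5
R3=4>>2=1
R0=4^1=5
R0=5<<1=10
R7=5-1=4
CMP R7, 2  (cmp 4,2)
JGT start: taken
R3=1>>2=0
R0=10^0=10
R0=10<<1=20
R7=4-1=3
CMP R7, 2  (cmp 3,2)
JGT start: taken
R3=0>>2=0
R0=20^0=20
R0=20<<1=40
R7=3-1=2
CMP R7, 2  (cmp 2,2)
JGT start: not taken
R0=40+14=54
halt.

54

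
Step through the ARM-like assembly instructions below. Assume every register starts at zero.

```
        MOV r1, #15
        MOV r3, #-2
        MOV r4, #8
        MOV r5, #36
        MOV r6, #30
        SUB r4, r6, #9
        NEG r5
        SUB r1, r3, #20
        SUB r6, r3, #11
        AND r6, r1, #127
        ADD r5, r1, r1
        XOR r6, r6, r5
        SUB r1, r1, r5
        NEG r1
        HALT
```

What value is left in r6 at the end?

-66

after MOV r1, #15: r1=15
after MOV r3, #-2: r3=-2
after MOV r4, #8: r4=8
after MOV r5, #36: r5=36
after MOV r6, #30: r6=30
after SUB r4, r6, #9: r4=30-9=21
after NEG r5: r5=-(36)=-36
after SUB r1, r3, #20: r1=(-2)-20=-22
after SUB r6, r3, #11: r6=(-2)-11=-13
after AND r6, r1, #127: r6=(-22)&127=106
after ADD r5, r1, r1: r5=(-22)+(-22)=-44
after XOR r6, r6, r5: r6=106^(-44)=-66
after SUB r1, r1, r5: r1=(-22)-(-44)=22
after NEG r1: r1=-(22)=-22
halt.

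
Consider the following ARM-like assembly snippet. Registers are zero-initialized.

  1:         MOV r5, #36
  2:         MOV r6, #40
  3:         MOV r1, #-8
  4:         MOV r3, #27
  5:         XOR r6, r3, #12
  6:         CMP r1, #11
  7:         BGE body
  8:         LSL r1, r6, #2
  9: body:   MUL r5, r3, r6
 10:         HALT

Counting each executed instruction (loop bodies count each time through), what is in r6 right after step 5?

23

r5=36
r6=40
r1=-8
r3=27
r6=27^12=23
After step 5: r6 = 23.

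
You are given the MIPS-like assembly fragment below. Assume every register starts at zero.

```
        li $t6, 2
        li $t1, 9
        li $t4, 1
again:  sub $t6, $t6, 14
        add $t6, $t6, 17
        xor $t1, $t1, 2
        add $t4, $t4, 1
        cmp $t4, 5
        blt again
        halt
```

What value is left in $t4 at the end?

5

after li $t6, 2: $t6=2
after li $t1, 9: $t1=9
after li $t4, 1: $t4=1
after sub $t6, $t6, 14: $t6=2-14=-12
after add $t6, $t6, 17: $t6=(-12)+17=5
after xor $t1, $t1, 2: $t1=9^2=11
after add $t4, $t4, 1: $t4=1+1=2
cmp $t4, 5  (cmp 2,5)
blt again: taken
after sub $t6, $t6, 14: $t6=5-14=-9
after add $t6, $t6, 17: $t6=(-9)+17=8
after xor $t1, $t1, 2: $t1=11^2=9
after add $t4, $t4, 1: $t4=2+1=3
cmp $t4, 5  (cmp 3,5)
blt again: taken
after sub $t6, $t6, 14: $t6=8-14=-6
after add $t6, $t6, 17: $t6=(-6)+17=11
after xor $t1, $t1, 2: $t1=9^2=11
after add $t4, $t4, 1: $t4=3+1=4
cmp $t4, 5  (cmp 4,5)
blt again: taken
after sub $t6, $t6, 14: $t6=11-14=-3
after add $t6, $t6, 17: $t6=(-3)+17=14
after xor $t1, $t1, 2: $t1=11^2=9
after add $t4, $t4, 1: $t4=4+1=5
cmp $t4, 5  (cmp 5,5)
blt again: not taken
halt.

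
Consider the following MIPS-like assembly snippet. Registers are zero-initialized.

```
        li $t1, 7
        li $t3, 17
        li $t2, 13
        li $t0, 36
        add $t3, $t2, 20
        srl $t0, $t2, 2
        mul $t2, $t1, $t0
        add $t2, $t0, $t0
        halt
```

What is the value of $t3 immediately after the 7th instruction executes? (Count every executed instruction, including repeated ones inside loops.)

$t1=7
$t3=17
$t2=13
$t0=36
$t3=13+20=33
$t0=13>>2=3
$t2=7*3=21
After step 7: $t3 = 33.

33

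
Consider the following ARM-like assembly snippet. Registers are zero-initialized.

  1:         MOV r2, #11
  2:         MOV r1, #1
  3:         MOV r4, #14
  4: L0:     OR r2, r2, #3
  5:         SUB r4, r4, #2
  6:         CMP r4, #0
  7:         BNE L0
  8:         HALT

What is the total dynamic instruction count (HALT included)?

after MOV r2, #11: r2=11
after MOV r1, #1: r1=1
after MOV r4, #14: r4=14
after OR r2, r2, #3: r2=11|3=11
after SUB r4, r4, #2: r4=14-2=12
CMP r4, #0  (cmp 12,0)
BNE L0: taken
after OR r2, r2, #3: r2=11|3=11
after SUB r4, r4, #2: r4=12-2=10
CMP r4, #0  (cmp 10,0)
BNE L0: taken
after OR r2, r2, #3: r2=11|3=11
after SUB r4, r4, #2: r4=10-2=8
CMP r4, #0  (cmp 8,0)
BNE L0: taken
after OR r2, r2, #3: r2=11|3=11
after SUB r4, r4, #2: r4=8-2=6
CMP r4, #0  (cmp 6,0)
BNE L0: taken
after OR r2, r2, #3: r2=11|3=11
after SUB r4, r4, #2: r4=6-2=4
CMP r4, #0  (cmp 4,0)
BNE L0: taken
after OR r2, r2, #3: r2=11|3=11
after SUB r4, r4, #2: r4=4-2=2
CMP r4, #0  (cmp 2,0)
BNE L0: taken
after OR r2, r2, #3: r2=11|3=11
after SUB r4, r4, #2: r4=2-2=0
CMP r4, #0  (cmp 0,0)
BNE L0: not taken
halt.
Total executed instructions: 32.

32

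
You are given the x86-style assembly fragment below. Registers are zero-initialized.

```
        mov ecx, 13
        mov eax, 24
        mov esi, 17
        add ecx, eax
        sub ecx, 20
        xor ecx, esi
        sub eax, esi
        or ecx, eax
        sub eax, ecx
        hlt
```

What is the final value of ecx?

7

ecx=13
eax=24
esi=17
ecx=13+24=37
ecx=37-20=17
ecx=17^17=0
eax=24-17=7
ecx=0|7=7
eax=7-7=0
halt.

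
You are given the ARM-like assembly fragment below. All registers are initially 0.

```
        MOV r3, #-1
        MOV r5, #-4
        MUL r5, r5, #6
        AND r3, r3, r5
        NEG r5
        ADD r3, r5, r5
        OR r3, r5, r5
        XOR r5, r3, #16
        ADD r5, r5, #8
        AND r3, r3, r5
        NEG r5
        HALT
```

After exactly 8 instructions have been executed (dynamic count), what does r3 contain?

r3=-1
r5=-4
r5=(-4)*6=-24
r3=(-1)&(-24)=-24
r5=-(-24)=24
r3=24+24=48
r3=24|24=24
r5=24^16=8
After step 8: r3 = 24.

24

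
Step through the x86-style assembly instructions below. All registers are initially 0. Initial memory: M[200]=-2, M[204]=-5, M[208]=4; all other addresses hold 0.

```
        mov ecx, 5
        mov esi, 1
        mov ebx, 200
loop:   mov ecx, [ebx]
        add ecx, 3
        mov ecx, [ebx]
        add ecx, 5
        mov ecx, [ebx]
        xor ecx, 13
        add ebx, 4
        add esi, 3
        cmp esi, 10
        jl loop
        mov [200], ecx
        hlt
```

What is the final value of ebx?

after mov ecx, 5: ecx=5
after mov esi, 1: esi=1
after mov ebx, 200: ebx=200
after mov ecx, [ebx]: ecx=M[200]=-2
after add ecx, 3: ecx=(-2)+3=1
after mov ecx, [ebx]: ecx=M[200]=-2
after add ecx, 5: ecx=(-2)+5=3
after mov ecx, [ebx]: ecx=M[200]=-2
after xor ecx, 13: ecx=(-2)^13=-13
after add ebx, 4: ebx=200+4=204
after add esi, 3: esi=1+3=4
cmp esi, 10  (cmp 4,10)
jl loop: taken
after mov ecx, [ebx]: ecx=M[204]=-5
after add ecx, 3: ecx=(-5)+3=-2
after mov ecx, [ebx]: ecx=M[204]=-5
after add ecx, 5: ecx=(-5)+5=0
after mov ecx, [ebx]: ecx=M[204]=-5
after xor ecx, 13: ecx=(-5)^13=-10
after add ebx, 4: ebx=204+4=208
after add esi, 3: esi=4+3=7
cmp esi, 10  (cmp 7,10)
jl loop: taken
after mov ecx, [ebx]: ecx=M[208]=4
after add ecx, 3: ecx=4+3=7
after mov ecx, [ebx]: ecx=M[208]=4
after add ecx, 5: ecx=4+5=9
after mov ecx, [ebx]: ecx=M[208]=4
after xor ecx, 13: ecx=4^13=9
after add ebx, 4: ebx=208+4=212
after add esi, 3: esi=7+3=10
cmp esi, 10  (cmp 10,10)
jl loop: not taken
mov [200], ecx → M[200]=9
halt.

212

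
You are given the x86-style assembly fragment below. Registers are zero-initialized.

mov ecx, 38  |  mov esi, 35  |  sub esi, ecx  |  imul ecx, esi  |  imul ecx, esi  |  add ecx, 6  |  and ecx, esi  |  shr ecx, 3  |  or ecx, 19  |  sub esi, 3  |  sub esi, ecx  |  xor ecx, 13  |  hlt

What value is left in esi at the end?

-65

mov ecx, 38 → ecx=38
mov esi, 35 → esi=35
sub esi, ecx → esi=35-38=-3
imul ecx, esi → ecx=38*(-3)=-114
imul ecx, esi → ecx=(-114)*(-3)=342
add ecx, 6 → ecx=342+6=348
and ecx, esi → ecx=348&(-3)=348
shr ecx, 3 → ecx=348>>3=43
or ecx, 19 → ecx=43|19=59
sub esi, 3 → esi=(-3)-3=-6
sub esi, ecx → esi=(-6)-59=-65
xor ecx, 13 → ecx=59^13=54
halt.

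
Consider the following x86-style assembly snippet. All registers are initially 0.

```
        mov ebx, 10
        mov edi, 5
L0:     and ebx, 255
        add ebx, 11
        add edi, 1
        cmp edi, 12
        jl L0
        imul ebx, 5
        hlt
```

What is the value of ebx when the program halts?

ebx=10
edi=5
ebx=10&255=10
ebx=10+11=21
edi=5+1=6
cmp edi, 12  (cmp 6,12)
jl L0: taken
ebx=21&255=21
ebx=21+11=32
edi=6+1=7
cmp edi, 12  (cmp 7,12)
jl L0: taken
ebx=32&255=32
ebx=32+11=43
edi=7+1=8
cmp edi, 12  (cmp 8,12)
jl L0: taken
ebx=43&255=43
ebx=43+11=54
edi=8+1=9
cmp edi, 12  (cmp 9,12)
jl L0: taken
ebx=54&255=54
ebx=54+11=65
edi=9+1=10
cmp edi, 12  (cmp 10,12)
jl L0: taken
ebx=65&255=65
ebx=65+11=76
edi=10+1=11
cmp edi, 12  (cmp 11,12)
jl L0: taken
ebx=76&255=76
ebx=76+11=87
edi=11+1=12
cmp edi, 12  (cmp 12,12)
jl L0: not taken
ebx=87*5=435
halt.

435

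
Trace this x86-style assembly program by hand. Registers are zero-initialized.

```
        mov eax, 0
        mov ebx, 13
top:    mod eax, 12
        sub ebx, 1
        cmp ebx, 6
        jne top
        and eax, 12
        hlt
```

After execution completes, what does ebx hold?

eax=0
ebx=13
eax=0%12=0
ebx=13-1=12
cmp ebx, 6  (cmp 12,6)
jne top: taken
eax=0%12=0
ebx=12-1=11
cmp ebx, 6  (cmp 11,6)
jne top: taken
eax=0%12=0
ebx=11-1=10
cmp ebx, 6  (cmp 10,6)
jne top: taken
eax=0%12=0
ebx=10-1=9
cmp ebx, 6  (cmp 9,6)
jne top: taken
eax=0%12=0
ebx=9-1=8
cmp ebx, 6  (cmp 8,6)
jne top: taken
eax=0%12=0
ebx=8-1=7
cmp ebx, 6  (cmp 7,6)
jne top: taken
eax=0%12=0
ebx=7-1=6
cmp ebx, 6  (cmp 6,6)
jne top: not taken
eax=0&12=0
halt.

6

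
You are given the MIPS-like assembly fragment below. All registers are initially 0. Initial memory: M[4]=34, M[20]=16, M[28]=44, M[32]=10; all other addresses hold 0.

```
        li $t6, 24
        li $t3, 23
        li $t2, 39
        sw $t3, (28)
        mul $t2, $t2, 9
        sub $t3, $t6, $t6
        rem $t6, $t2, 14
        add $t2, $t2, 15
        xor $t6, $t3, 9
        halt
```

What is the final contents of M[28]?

after li $t6, 24: $t6=24
after li $t3, 23: $t3=23
after li $t2, 39: $t2=39
sw $t3, (28) → M[28]=23
after mul $t2, $t2, 9: $t2=39*9=351
after sub $t3, $t6, $t6: $t3=24-24=0
after rem $t6, $t2, 14: $t6=351%14=1
after add $t2, $t2, 15: $t2=351+15=366
after xor $t6, $t3, 9: $t6=0^9=9
halt.

23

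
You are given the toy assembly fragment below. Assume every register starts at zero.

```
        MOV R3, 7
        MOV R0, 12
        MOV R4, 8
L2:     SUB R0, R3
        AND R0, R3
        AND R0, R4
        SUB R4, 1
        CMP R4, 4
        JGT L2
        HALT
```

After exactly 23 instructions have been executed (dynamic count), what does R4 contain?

5

after MOV R3, 7: R3=7
after MOV R0, 12: R0=12
after MOV R4, 8: R4=8
after SUB R0, R3: R0=12-7=5
after AND R0, R3: R0=5&7=5
after AND R0, R4: R0=5&8=0
after SUB R4, 1: R4=8-1=7
CMP R4, 4  (cmp 7,4)
JGT L2: taken
after SUB R0, R3: R0=0-7=-7
after AND R0, R3: R0=(-7)&7=1
after AND R0, R4: R0=1&7=1
after SUB R4, 1: R4=7-1=6
CMP R4, 4  (cmp 6,4)
JGT L2: taken
after SUB R0, R3: R0=1-7=-6
after AND R0, R3: R0=(-6)&7=2
after AND R0, R4: R0=2&6=2
after SUB R4, 1: R4=6-1=5
CMP R4, 4  (cmp 5,4)
JGT L2: taken
after SUB R0, R3: R0=2-7=-5
after AND R0, R3: R0=(-5)&7=3
After step 23: R4 = 5.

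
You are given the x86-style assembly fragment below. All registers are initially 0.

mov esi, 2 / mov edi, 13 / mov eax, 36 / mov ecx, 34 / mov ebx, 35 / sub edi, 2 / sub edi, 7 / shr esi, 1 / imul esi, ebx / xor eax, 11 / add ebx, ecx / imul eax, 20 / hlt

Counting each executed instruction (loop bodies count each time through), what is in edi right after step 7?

4

mov esi, 2 → esi=2
mov edi, 13 → edi=13
mov eax, 36 → eax=36
mov ecx, 34 → ecx=34
mov ebx, 35 → ebx=35
sub edi, 2 → edi=13-2=11
sub edi, 7 → edi=11-7=4
After step 7: edi = 4.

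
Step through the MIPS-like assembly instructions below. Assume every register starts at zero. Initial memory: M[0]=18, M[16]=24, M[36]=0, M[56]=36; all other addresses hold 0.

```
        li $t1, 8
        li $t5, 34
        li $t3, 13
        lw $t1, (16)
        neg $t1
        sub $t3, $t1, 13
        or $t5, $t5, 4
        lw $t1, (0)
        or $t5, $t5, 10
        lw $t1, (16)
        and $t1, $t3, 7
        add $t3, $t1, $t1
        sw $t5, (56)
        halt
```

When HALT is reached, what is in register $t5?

after li $t1, 8: $t1=8
after li $t5, 34: $t5=34
after li $t3, 13: $t3=13
after lw $t1, (16): $t1=M[16]=24
after neg $t1: $t1=-(24)=-24
after sub $t3, $t1, 13: $t3=(-24)-13=-37
after or $t5, $t5, 4: $t5=34|4=38
after lw $t1, (0): $t1=M[0]=18
after or $t5, $t5, 10: $t5=38|10=46
after lw $t1, (16): $t1=M[16]=24
after and $t1, $t3, 7: $t1=(-37)&7=3
after add $t3, $t1, $t1: $t3=3+3=6
sw $t5, (56) → M[56]=46
halt.

46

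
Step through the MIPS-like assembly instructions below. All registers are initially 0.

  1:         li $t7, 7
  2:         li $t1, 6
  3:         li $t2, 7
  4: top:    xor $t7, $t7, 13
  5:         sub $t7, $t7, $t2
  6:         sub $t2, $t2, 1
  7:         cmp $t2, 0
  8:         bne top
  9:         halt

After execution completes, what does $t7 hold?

6

li $t7, 7 → $t7=7
li $t1, 6 → $t1=6
li $t2, 7 → $t2=7
xor $t7, $t7, 13 → $t7=7^13=10
sub $t7, $t7, $t2 → $t7=10-7=3
sub $t2, $t2, 1 → $t2=7-1=6
cmp $t2, 0  (cmp 6,0)
bne top: taken
xor $t7, $t7, 13 → $t7=3^13=14
sub $t7, $t7, $t2 → $t7=14-6=8
sub $t2, $t2, 1 → $t2=6-1=5
cmp $t2, 0  (cmp 5,0)
bne top: taken
xor $t7, $t7, 13 → $t7=8^13=5
sub $t7, $t7, $t2 → $t7=5-5=0
sub $t2, $t2, 1 → $t2=5-1=4
cmp $t2, 0  (cmp 4,0)
bne top: taken
xor $t7, $t7, 13 → $t7=0^13=13
sub $t7, $t7, $t2 → $t7=13-4=9
sub $t2, $t2, 1 → $t2=4-1=3
cmp $t2, 0  (cmp 3,0)
bne top: taken
xor $t7, $t7, 13 → $t7=9^13=4
sub $t7, $t7, $t2 → $t7=4-3=1
sub $t2, $t2, 1 → $t2=3-1=2
cmp $t2, 0  (cmp 2,0)
bne top: taken
xor $t7, $t7, 13 → $t7=1^13=12
sub $t7, $t7, $t2 → $t7=12-2=10
sub $t2, $t2, 1 → $t2=2-1=1
cmp $t2, 0  (cmp 1,0)
bne top: taken
xor $t7, $t7, 13 → $t7=10^13=7
sub $t7, $t7, $t2 → $t7=7-1=6
sub $t2, $t2, 1 → $t2=1-1=0
cmp $t2, 0  (cmp 0,0)
bne top: not taken
halt.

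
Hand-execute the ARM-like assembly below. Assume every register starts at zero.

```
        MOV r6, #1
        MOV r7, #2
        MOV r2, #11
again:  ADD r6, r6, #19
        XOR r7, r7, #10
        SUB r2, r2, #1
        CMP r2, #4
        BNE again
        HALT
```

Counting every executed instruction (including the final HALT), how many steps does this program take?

39

MOV r6, #1 → r6=1
MOV r7, #2 → r7=2
MOV r2, #11 → r2=11
ADD r6, r6, #19 → r6=1+19=20
XOR r7, r7, #10 → r7=2^10=8
SUB r2, r2, #1 → r2=11-1=10
CMP r2, #4  (cmp 10,4)
BNE again: taken
ADD r6, r6, #19 → r6=20+19=39
XOR r7, r7, #10 → r7=8^10=2
SUB r2, r2, #1 → r2=10-1=9
CMP r2, #4  (cmp 9,4)
BNE again: taken
ADD r6, r6, #19 → r6=39+19=58
XOR r7, r7, #10 → r7=2^10=8
SUB r2, r2, #1 → r2=9-1=8
CMP r2, #4  (cmp 8,4)
BNE again: taken
ADD r6, r6, #19 → r6=58+19=77
XOR r7, r7, #10 → r7=8^10=2
SUB r2, r2, #1 → r2=8-1=7
CMP r2, #4  (cmp 7,4)
BNE again: taken
ADD r6, r6, #19 → r6=77+19=96
XOR r7, r7, #10 → r7=2^10=8
SUB r2, r2, #1 → r2=7-1=6
CMP r2, #4  (cmp 6,4)
BNE again: taken
ADD r6, r6, #19 → r6=96+19=115
XOR r7, r7, #10 → r7=8^10=2
SUB r2, r2, #1 → r2=6-1=5
CMP r2, #4  (cmp 5,4)
BNE again: taken
ADD r6, r6, #19 → r6=115+19=134
XOR r7, r7, #10 → r7=2^10=8
SUB r2, r2, #1 → r2=5-1=4
CMP r2, #4  (cmp 4,4)
BNE again: not taken
halt.
Total executed instructions: 39.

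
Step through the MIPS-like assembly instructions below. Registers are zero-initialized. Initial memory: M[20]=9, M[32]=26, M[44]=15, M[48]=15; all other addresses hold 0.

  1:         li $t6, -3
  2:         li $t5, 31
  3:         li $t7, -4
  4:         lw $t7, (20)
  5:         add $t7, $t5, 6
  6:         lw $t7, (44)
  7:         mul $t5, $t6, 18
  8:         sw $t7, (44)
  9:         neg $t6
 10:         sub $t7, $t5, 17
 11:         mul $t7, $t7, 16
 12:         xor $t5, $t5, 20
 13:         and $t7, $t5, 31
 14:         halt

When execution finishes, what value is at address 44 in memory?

after li $t6, -3: $t6=-3
after li $t5, 31: $t5=31
after li $t7, -4: $t7=-4
after lw $t7, (20): $t7=M[20]=9
after add $t7, $t5, 6: $t7=31+6=37
after lw $t7, (44): $t7=M[44]=15
after mul $t5, $t6, 18: $t5=(-3)*18=-54
sw $t7, (44) → M[44]=15
after neg $t6: $t6=-(-3)=3
after sub $t7, $t5, 17: $t7=(-54)-17=-71
after mul $t7, $t7, 16: $t7=(-71)*16=-1136
after xor $t5, $t5, 20: $t5=(-54)^20=-34
after and $t7, $t5, 31: $t7=(-34)&31=30
halt.

15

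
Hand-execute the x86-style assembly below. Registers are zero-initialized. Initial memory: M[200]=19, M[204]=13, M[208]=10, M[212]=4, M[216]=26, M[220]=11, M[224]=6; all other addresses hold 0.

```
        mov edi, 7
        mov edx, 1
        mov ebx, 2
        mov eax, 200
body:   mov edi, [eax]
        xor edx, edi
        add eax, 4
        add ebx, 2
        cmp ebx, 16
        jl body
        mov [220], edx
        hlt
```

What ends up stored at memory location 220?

mov edi, 7 → edi=7
mov edx, 1 → edx=1
mov ebx, 2 → ebx=2
mov eax, 200 → eax=200
mov edi, [eax] → edi=M[200]=19
xor edx, edi → edx=1^19=18
add eax, 4 → eax=200+4=204
add ebx, 2 → ebx=2+2=4
cmp ebx, 16  (cmp 4,16)
jl body: taken
mov edi, [eax] → edi=M[204]=13
xor edx, edi → edx=18^13=31
add eax, 4 → eax=204+4=208
add ebx, 2 → ebx=4+2=6
cmp ebx, 16  (cmp 6,16)
jl body: taken
mov edi, [eax] → edi=M[208]=10
xor edx, edi → edx=31^10=21
add eax, 4 → eax=208+4=212
add ebx, 2 → ebx=6+2=8
cmp ebx, 16  (cmp 8,16)
jl body: taken
mov edi, [eax] → edi=M[212]=4
xor edx, edi → edx=21^4=17
add eax, 4 → eax=212+4=216
add ebx, 2 → ebx=8+2=10
cmp ebx, 16  (cmp 10,16)
jl body: taken
mov edi, [eax] → edi=M[216]=26
xor edx, edi → edx=17^26=11
add eax, 4 → eax=216+4=220
add ebx, 2 → ebx=10+2=12
cmp ebx, 16  (cmp 12,16)
jl body: taken
mov edi, [eax] → edi=M[220]=11
xor edx, edi → edx=11^11=0
add eax, 4 → eax=220+4=224
add ebx, 2 → ebx=12+2=14
cmp ebx, 16  (cmp 14,16)
jl body: taken
mov edi, [eax] → edi=M[224]=6
xor edx, edi → edx=0^6=6
add eax, 4 → eax=224+4=228
add ebx, 2 → ebx=14+2=16
cmp ebx, 16  (cmp 16,16)
jl body: not taken
mov [220], edx → M[220]=6
halt.

6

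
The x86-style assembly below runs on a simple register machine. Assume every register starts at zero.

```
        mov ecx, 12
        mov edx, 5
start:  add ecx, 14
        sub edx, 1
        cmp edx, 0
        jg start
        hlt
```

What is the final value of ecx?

82

mov ecx, 12 → ecx=12
mov edx, 5 → edx=5
add ecx, 14 → ecx=12+14=26
sub edx, 1 → edx=5-1=4
cmp edx, 0  (cmp 4,0)
jg start: taken
add ecx, 14 → ecx=26+14=40
sub edx, 1 → edx=4-1=3
cmp edx, 0  (cmp 3,0)
jg start: taken
add ecx, 14 → ecx=40+14=54
sub edx, 1 → edx=3-1=2
cmp edx, 0  (cmp 2,0)
jg start: taken
add ecx, 14 → ecx=54+14=68
sub edx, 1 → edx=2-1=1
cmp edx, 0  (cmp 1,0)
jg start: taken
add ecx, 14 → ecx=68+14=82
sub edx, 1 → edx=1-1=0
cmp edx, 0  (cmp 0,0)
jg start: not taken
halt.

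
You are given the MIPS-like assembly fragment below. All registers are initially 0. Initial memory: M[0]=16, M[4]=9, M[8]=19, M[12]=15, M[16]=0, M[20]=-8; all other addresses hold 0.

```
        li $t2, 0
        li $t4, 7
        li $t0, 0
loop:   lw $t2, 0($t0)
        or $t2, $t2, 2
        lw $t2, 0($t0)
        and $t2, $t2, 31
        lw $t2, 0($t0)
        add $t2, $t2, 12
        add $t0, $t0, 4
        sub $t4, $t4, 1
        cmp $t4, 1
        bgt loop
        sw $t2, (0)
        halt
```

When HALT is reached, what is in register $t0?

24

li $t2, 0 → $t2=0
li $t4, 7 → $t4=7
li $t0, 0 → $t0=0
lw $t2, 0($t0) → $t2=M[0]=16
or $t2, $t2, 2 → $t2=16|2=18
lw $t2, 0($t0) → $t2=M[0]=16
and $t2, $t2, 31 → $t2=16&31=16
lw $t2, 0($t0) → $t2=M[0]=16
add $t2, $t2, 12 → $t2=16+12=28
add $t0, $t0, 4 → $t0=0+4=4
sub $t4, $t4, 1 → $t4=7-1=6
cmp $t4, 1  (cmp 6,1)
bgt loop: taken
lw $t2, 0($t0) → $t2=M[4]=9
or $t2, $t2, 2 → $t2=9|2=11
lw $t2, 0($t0) → $t2=M[4]=9
and $t2, $t2, 31 → $t2=9&31=9
lw $t2, 0($t0) → $t2=M[4]=9
add $t2, $t2, 12 → $t2=9+12=21
add $t0, $t0, 4 → $t0=4+4=8
sub $t4, $t4, 1 → $t4=6-1=5
cmp $t4, 1  (cmp 5,1)
bgt loop: taken
lw $t2, 0($t0) → $t2=M[8]=19
or $t2, $t2, 2 → $t2=19|2=19
lw $t2, 0($t0) → $t2=M[8]=19
and $t2, $t2, 31 → $t2=19&31=19
lw $t2, 0($t0) → $t2=M[8]=19
add $t2, $t2, 12 → $t2=19+12=31
add $t0, $t0, 4 → $t0=8+4=12
sub $t4, $t4, 1 → $t4=5-1=4
cmp $t4, 1  (cmp 4,1)
bgt loop: taken
lw $t2, 0($t0) → $t2=M[12]=15
or $t2, $t2, 2 → $t2=15|2=15
lw $t2, 0($t0) → $t2=M[12]=15
and $t2, $t2, 31 → $t2=15&31=15
lw $t2, 0($t0) → $t2=M[12]=15
add $t2, $t2, 12 → $t2=15+12=27
add $t0, $t0, 4 → $t0=12+4=16
sub $t4, $t4, 1 → $t4=4-1=3
cmp $t4, 1  (cmp 3,1)
bgt loop: taken
lw $t2, 0($t0) → $t2=M[16]=0
or $t2, $t2, 2 → $t2=0|2=2
lw $t2, 0($t0) → $t2=M[16]=0
and $t2, $t2, 31 → $t2=0&31=0
lw $t2, 0($t0) → $t2=M[16]=0
add $t2, $t2, 12 → $t2=0+12=12
add $t0, $t0, 4 → $t0=16+4=20
sub $t4, $t4, 1 → $t4=3-1=2
cmp $t4, 1  (cmp 2,1)
bgt loop: taken
lw $t2, 0($t0) → $t2=M[20]=-8
or $t2, $t2, 2 → $t2=(-8)|2=-6
lw $t2, 0($t0) → $t2=M[20]=-8
and $t2, $t2, 31 → $t2=(-8)&31=24
lw $t2, 0($t0) → $t2=M[20]=-8
add $t2, $t2, 12 → $t2=(-8)+12=4
add $t0, $t0, 4 → $t0=20+4=24
sub $t4, $t4, 1 → $t4=2-1=1
cmp $t4, 1  (cmp 1,1)
bgt loop: not taken
sw $t2, (0) → M[0]=4
halt.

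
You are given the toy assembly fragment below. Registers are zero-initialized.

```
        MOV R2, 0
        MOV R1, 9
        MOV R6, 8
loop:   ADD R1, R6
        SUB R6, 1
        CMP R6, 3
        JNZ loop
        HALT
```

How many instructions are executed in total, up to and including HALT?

after MOV R2, 0: R2=0
after MOV R1, 9: R1=9
after MOV R6, 8: R6=8
after ADD R1, R6: R1=9+8=17
after SUB R6, 1: R6=8-1=7
CMP R6, 3  (cmp 7,3)
JNZ loop: taken
after ADD R1, R6: R1=17+7=24
after SUB R6, 1: R6=7-1=6
CMP R6, 3  (cmp 6,3)
JNZ loop: taken
after ADD R1, R6: R1=24+6=30
after SUB R6, 1: R6=6-1=5
CMP R6, 3  (cmp 5,3)
JNZ loop: taken
after ADD R1, R6: R1=30+5=35
after SUB R6, 1: R6=5-1=4
CMP R6, 3  (cmp 4,3)
JNZ loop: taken
after ADD R1, R6: R1=35+4=39
after SUB R6, 1: R6=4-1=3
CMP R6, 3  (cmp 3,3)
JNZ loop: not taken
halt.
Total executed instructions: 24.

24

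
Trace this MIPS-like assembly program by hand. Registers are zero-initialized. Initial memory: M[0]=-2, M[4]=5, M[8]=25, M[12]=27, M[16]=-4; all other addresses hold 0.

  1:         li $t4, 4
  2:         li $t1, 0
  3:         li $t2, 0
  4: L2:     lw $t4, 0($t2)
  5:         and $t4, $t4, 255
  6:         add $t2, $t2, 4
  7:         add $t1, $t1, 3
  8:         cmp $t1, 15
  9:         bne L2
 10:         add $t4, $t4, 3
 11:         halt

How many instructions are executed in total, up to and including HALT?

li $t4, 4 → $t4=4
li $t1, 0 → $t1=0
li $t2, 0 → $t2=0
lw $t4, 0($t2) → $t4=M[0]=-2
and $t4, $t4, 255 → $t4=(-2)&255=254
add $t2, $t2, 4 → $t2=0+4=4
add $t1, $t1, 3 → $t1=0+3=3
cmp $t1, 15  (cmp 3,15)
bne L2: taken
lw $t4, 0($t2) → $t4=M[4]=5
and $t4, $t4, 255 → $t4=5&255=5
add $t2, $t2, 4 → $t2=4+4=8
add $t1, $t1, 3 → $t1=3+3=6
cmp $t1, 15  (cmp 6,15)
bne L2: taken
lw $t4, 0($t2) → $t4=M[8]=25
and $t4, $t4, 255 → $t4=25&255=25
add $t2, $t2, 4 → $t2=8+4=12
add $t1, $t1, 3 → $t1=6+3=9
cmp $t1, 15  (cmp 9,15)
bne L2: taken
lw $t4, 0($t2) → $t4=M[12]=27
and $t4, $t4, 255 → $t4=27&255=27
add $t2, $t2, 4 → $t2=12+4=16
add $t1, $t1, 3 → $t1=9+3=12
cmp $t1, 15  (cmp 12,15)
bne L2: taken
lw $t4, 0($t2) → $t4=M[16]=-4
and $t4, $t4, 255 → $t4=(-4)&255=252
add $t2, $t2, 4 → $t2=16+4=20
add $t1, $t1, 3 → $t1=12+3=15
cmp $t1, 15  (cmp 15,15)
bne L2: not taken
add $t4, $t4, 3 → $t4=252+3=255
halt.
Total executed instructions: 35.

35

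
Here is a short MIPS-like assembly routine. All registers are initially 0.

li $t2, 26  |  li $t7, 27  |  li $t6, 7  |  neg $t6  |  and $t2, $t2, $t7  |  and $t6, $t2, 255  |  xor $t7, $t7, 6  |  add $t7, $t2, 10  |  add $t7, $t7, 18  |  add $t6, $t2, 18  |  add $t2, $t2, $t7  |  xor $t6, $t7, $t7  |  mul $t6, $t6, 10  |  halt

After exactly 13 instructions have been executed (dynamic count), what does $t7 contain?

54

after li $t2, 26: $t2=26
after li $t7, 27: $t7=27
after li $t6, 7: $t6=7
after neg $t6: $t6=-(7)=-7
after and $t2, $t2, $t7: $t2=26&27=26
after and $t6, $t2, 255: $t6=26&255=26
after xor $t7, $t7, 6: $t7=27^6=29
after add $t7, $t2, 10: $t7=26+10=36
after add $t7, $t7, 18: $t7=36+18=54
after add $t6, $t2, 18: $t6=26+18=44
after add $t2, $t2, $t7: $t2=26+54=80
after xor $t6, $t7, $t7: $t6=54^54=0
after mul $t6, $t6, 10: $t6=0*10=0
After step 13: $t7 = 54.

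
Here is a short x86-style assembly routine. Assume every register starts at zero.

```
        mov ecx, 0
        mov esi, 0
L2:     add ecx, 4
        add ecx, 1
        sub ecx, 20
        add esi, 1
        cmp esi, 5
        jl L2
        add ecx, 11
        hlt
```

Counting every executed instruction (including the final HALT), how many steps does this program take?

34

ecx=0
esi=0
ecx=0+4=4
ecx=4+1=5
ecx=5-20=-15
esi=0+1=1
cmp esi, 5  (cmp 1,5)
jl L2: taken
ecx=(-15)+4=-11
ecx=(-11)+1=-10
ecx=(-10)-20=-30
esi=1+1=2
cmp esi, 5  (cmp 2,5)
jl L2: taken
ecx=(-30)+4=-26
ecx=(-26)+1=-25
ecx=(-25)-20=-45
esi=2+1=3
cmp esi, 5  (cmp 3,5)
jl L2: taken
ecx=(-45)+4=-41
ecx=(-41)+1=-40
ecx=(-40)-20=-60
esi=3+1=4
cmp esi, 5  (cmp 4,5)
jl L2: taken
ecx=(-60)+4=-56
ecx=(-56)+1=-55
ecx=(-55)-20=-75
esi=4+1=5
cmp esi, 5  (cmp 5,5)
jl L2: not taken
ecx=(-75)+11=-64
halt.
Total executed instructions: 34.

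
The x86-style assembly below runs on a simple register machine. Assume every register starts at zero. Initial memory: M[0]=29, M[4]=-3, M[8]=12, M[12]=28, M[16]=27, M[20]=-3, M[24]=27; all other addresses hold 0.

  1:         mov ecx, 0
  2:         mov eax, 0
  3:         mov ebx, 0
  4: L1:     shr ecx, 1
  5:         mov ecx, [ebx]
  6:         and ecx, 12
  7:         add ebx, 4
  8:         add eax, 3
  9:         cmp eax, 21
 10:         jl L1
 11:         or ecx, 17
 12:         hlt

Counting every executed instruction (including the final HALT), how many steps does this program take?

54

mov ecx, 0 → ecx=0
mov eax, 0 → eax=0
mov ebx, 0 → ebx=0
shr ecx, 1 → ecx=0>>1=0
mov ecx, [ebx] → ecx=M[0]=29
and ecx, 12 → ecx=29&12=12
add ebx, 4 → ebx=0+4=4
add eax, 3 → eax=0+3=3
cmp eax, 21  (cmp 3,21)
jl L1: taken
shr ecx, 1 → ecx=12>>1=6
mov ecx, [ebx] → ecx=M[4]=-3
and ecx, 12 → ecx=(-3)&12=12
add ebx, 4 → ebx=4+4=8
add eax, 3 → eax=3+3=6
cmp eax, 21  (cmp 6,21)
jl L1: taken
shr ecx, 1 → ecx=12>>1=6
mov ecx, [ebx] → ecx=M[8]=12
and ecx, 12 → ecx=12&12=12
add ebx, 4 → ebx=8+4=12
add eax, 3 → eax=6+3=9
cmp eax, 21  (cmp 9,21)
jl L1: taken
shr ecx, 1 → ecx=12>>1=6
mov ecx, [ebx] → ecx=M[12]=28
and ecx, 12 → ecx=28&12=12
add ebx, 4 → ebx=12+4=16
add eax, 3 → eax=9+3=12
cmp eax, 21  (cmp 12,21)
jl L1: taken
shr ecx, 1 → ecx=12>>1=6
mov ecx, [ebx] → ecx=M[16]=27
and ecx, 12 → ecx=27&12=8
add ebx, 4 → ebx=16+4=20
add eax, 3 → eax=12+3=15
cmp eax, 21  (cmp 15,21)
jl L1: taken
shr ecx, 1 → ecx=8>>1=4
mov ecx, [ebx] → ecx=M[20]=-3
and ecx, 12 → ecx=(-3)&12=12
add ebx, 4 → ebx=20+4=24
add eax, 3 → eax=15+3=18
cmp eax, 21  (cmp 18,21)
jl L1: taken
shr ecx, 1 → ecx=12>>1=6
mov ecx, [ebx] → ecx=M[24]=27
and ecx, 12 → ecx=27&12=8
add ebx, 4 → ebx=24+4=28
add eax, 3 → eax=18+3=21
cmp eax, 21  (cmp 21,21)
jl L1: not taken
or ecx, 17 → ecx=8|17=25
halt.
Total executed instructions: 54.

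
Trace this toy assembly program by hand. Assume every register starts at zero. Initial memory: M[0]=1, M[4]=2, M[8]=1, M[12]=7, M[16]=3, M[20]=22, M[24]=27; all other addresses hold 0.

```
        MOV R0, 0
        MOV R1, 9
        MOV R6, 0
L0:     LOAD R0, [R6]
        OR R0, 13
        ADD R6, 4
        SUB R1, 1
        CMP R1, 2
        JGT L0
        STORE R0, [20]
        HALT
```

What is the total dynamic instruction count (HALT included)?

47

MOV R0, 0 → R0=0
MOV R1, 9 → R1=9
MOV R6, 0 → R6=0
LOAD R0, [R6] → R0=M[0]=1
OR R0, 13 → R0=1|13=13
ADD R6, 4 → R6=0+4=4
SUB R1, 1 → R1=9-1=8
CMP R1, 2  (cmp 8,2)
JGT L0: taken
LOAD R0, [R6] → R0=M[4]=2
OR R0, 13 → R0=2|13=15
ADD R6, 4 → R6=4+4=8
SUB R1, 1 → R1=8-1=7
CMP R1, 2  (cmp 7,2)
JGT L0: taken
LOAD R0, [R6] → R0=M[8]=1
OR R0, 13 → R0=1|13=13
ADD R6, 4 → R6=8+4=12
SUB R1, 1 → R1=7-1=6
CMP R1, 2  (cmp 6,2)
JGT L0: taken
LOAD R0, [R6] → R0=M[12]=7
OR R0, 13 → R0=7|13=15
ADD R6, 4 → R6=12+4=16
SUB R1, 1 → R1=6-1=5
CMP R1, 2  (cmp 5,2)
JGT L0: taken
LOAD R0, [R6] → R0=M[16]=3
OR R0, 13 → R0=3|13=15
ADD R6, 4 → R6=16+4=20
SUB R1, 1 → R1=5-1=4
CMP R1, 2  (cmp 4,2)
JGT L0: taken
LOAD R0, [R6] → R0=M[20]=22
OR R0, 13 → R0=22|13=31
ADD R6, 4 → R6=20+4=24
SUB R1, 1 → R1=4-1=3
CMP R1, 2  (cmp 3,2)
JGT L0: taken
LOAD R0, [R6] → R0=M[24]=27
OR R0, 13 → R0=27|13=31
ADD R6, 4 → R6=24+4=28
SUB R1, 1 → R1=3-1=2
CMP R1, 2  (cmp 2,2)
JGT L0: not taken
STORE R0, [20] → M[20]=31
halt.
Total executed instructions: 47.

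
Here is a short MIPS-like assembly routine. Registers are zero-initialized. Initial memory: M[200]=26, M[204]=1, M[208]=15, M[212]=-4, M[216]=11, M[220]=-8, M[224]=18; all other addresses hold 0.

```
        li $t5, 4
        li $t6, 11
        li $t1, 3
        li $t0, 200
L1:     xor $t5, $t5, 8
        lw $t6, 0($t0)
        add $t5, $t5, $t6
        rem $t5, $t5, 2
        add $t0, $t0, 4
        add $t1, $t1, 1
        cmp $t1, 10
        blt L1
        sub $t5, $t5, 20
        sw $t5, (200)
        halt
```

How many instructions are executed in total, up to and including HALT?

63

after li $t5, 4: $t5=4
after li $t6, 11: $t6=11
after li $t1, 3: $t1=3
after li $t0, 200: $t0=200
after xor $t5, $t5, 8: $t5=4^8=12
after lw $t6, 0($t0): $t6=M[200]=26
after add $t5, $t5, $t6: $t5=12+26=38
after rem $t5, $t5, 2: $t5=38%2=0
after add $t0, $t0, 4: $t0=200+4=204
after add $t1, $t1, 1: $t1=3+1=4
cmp $t1, 10  (cmp 4,10)
blt L1: taken
after xor $t5, $t5, 8: $t5=0^8=8
after lw $t6, 0($t0): $t6=M[204]=1
after add $t5, $t5, $t6: $t5=8+1=9
after rem $t5, $t5, 2: $t5=9%2=1
after add $t0, $t0, 4: $t0=204+4=208
after add $t1, $t1, 1: $t1=4+1=5
cmp $t1, 10  (cmp 5,10)
blt L1: taken
after xor $t5, $t5, 8: $t5=1^8=9
after lw $t6, 0($t0): $t6=M[208]=15
after add $t5, $t5, $t6: $t5=9+15=24
after rem $t5, $t5, 2: $t5=24%2=0
after add $t0, $t0, 4: $t0=208+4=212
after add $t1, $t1, 1: $t1=5+1=6
cmp $t1, 10  (cmp 6,10)
blt L1: taken
after xor $t5, $t5, 8: $t5=0^8=8
after lw $t6, 0($t0): $t6=M[212]=-4
after add $t5, $t5, $t6: $t5=8+(-4)=4
after rem $t5, $t5, 2: $t5=4%2=0
after add $t0, $t0, 4: $t0=212+4=216
after add $t1, $t1, 1: $t1=6+1=7
cmp $t1, 10  (cmp 7,10)
blt L1: taken
after xor $t5, $t5, 8: $t5=0^8=8
after lw $t6, 0($t0): $t6=M[216]=11
after add $t5, $t5, $t6: $t5=8+11=19
after rem $t5, $t5, 2: $t5=19%2=1
after add $t0, $t0, 4: $t0=216+4=220
after add $t1, $t1, 1: $t1=7+1=8
cmp $t1, 10  (cmp 8,10)
blt L1: taken
after xor $t5, $t5, 8: $t5=1^8=9
after lw $t6, 0($t0): $t6=M[220]=-8
after add $t5, $t5, $t6: $t5=9+(-8)=1
after rem $t5, $t5, 2: $t5=1%2=1
after add $t0, $t0, 4: $t0=220+4=224
after add $t1, $t1, 1: $t1=8+1=9
cmp $t1, 10  (cmp 9,10)
blt L1: taken
after xor $t5, $t5, 8: $t5=1^8=9
after lw $t6, 0($t0): $t6=M[224]=18
after add $t5, $t5, $t6: $t5=9+18=27
after rem $t5, $t5, 2: $t5=27%2=1
after add $t0, $t0, 4: $t0=224+4=228
after add $t1, $t1, 1: $t1=9+1=10
cmp $t1, 10  (cmp 10,10)
blt L1: not taken
after sub $t5, $t5, 20: $t5=1-20=-19
sw $t5, (200) → M[200]=-19
halt.
Total executed instructions: 63.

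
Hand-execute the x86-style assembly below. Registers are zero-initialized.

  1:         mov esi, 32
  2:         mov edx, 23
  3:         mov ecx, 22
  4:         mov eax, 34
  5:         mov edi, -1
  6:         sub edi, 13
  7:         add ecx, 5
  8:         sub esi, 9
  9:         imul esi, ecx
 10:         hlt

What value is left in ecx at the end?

mov esi, 32 → esi=32
mov edx, 23 → edx=23
mov ecx, 22 → ecx=22
mov eax, 34 → eax=34
mov edi, -1 → edi=-1
sub edi, 13 → edi=(-1)-13=-14
add ecx, 5 → ecx=22+5=27
sub esi, 9 → esi=32-9=23
imul esi, ecx → esi=23*27=621
halt.

27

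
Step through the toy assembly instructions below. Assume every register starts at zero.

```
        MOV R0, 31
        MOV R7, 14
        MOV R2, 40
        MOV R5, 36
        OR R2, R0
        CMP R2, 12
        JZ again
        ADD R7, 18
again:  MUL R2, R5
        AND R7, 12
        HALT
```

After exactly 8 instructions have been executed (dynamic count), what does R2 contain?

63

MOV R0, 31 → R0=31
MOV R7, 14 → R7=14
MOV R2, 40 → R2=40
MOV R5, 36 → R5=36
OR R2, R0 → R2=40|31=63
CMP R2, 12  (cmp 63,12)
JZ again: not taken
ADD R7, 18 → R7=14+18=32
After step 8: R2 = 63.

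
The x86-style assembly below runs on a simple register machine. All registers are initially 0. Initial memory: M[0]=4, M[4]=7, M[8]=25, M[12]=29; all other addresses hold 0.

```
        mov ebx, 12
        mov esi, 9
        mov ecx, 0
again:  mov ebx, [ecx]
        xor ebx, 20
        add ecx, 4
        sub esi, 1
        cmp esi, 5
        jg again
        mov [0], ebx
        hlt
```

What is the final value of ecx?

mov ebx, 12 → ebx=12
mov esi, 9 → esi=9
mov ecx, 0 → ecx=0
mov ebx, [ecx] → ebx=M[0]=4
xor ebx, 20 → ebx=4^20=16
add ecx, 4 → ecx=0+4=4
sub esi, 1 → esi=9-1=8
cmp esi, 5  (cmp 8,5)
jg again: taken
mov ebx, [ecx] → ebx=M[4]=7
xor ebx, 20 → ebx=7^20=19
add ecx, 4 → ecx=4+4=8
sub esi, 1 → esi=8-1=7
cmp esi, 5  (cmp 7,5)
jg again: taken
mov ebx, [ecx] → ebx=M[8]=25
xor ebx, 20 → ebx=25^20=13
add ecx, 4 → ecx=8+4=12
sub esi, 1 → esi=7-1=6
cmp esi, 5  (cmp 6,5)
jg again: taken
mov ebx, [ecx] → ebx=M[12]=29
xor ebx, 20 → ebx=29^20=9
add ecx, 4 → ecx=12+4=16
sub esi, 1 → esi=6-1=5
cmp esi, 5  (cmp 5,5)
jg again: not taken
mov [0], ebx → M[0]=9
halt.

16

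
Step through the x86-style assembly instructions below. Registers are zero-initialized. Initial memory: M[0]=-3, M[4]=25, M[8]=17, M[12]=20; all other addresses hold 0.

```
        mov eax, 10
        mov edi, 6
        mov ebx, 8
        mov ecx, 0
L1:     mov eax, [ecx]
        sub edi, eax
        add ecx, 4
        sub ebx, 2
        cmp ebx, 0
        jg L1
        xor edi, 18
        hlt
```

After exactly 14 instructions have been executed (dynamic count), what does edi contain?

-16

eax=10
edi=6
ebx=8
ecx=0
eax=M[0]=-3
edi=6-(-3)=9
ecx=0+4=4
ebx=8-2=6
cmp ebx, 0  (cmp 6,0)
jg L1: taken
eax=M[4]=25
edi=9-25=-16
ecx=4+4=8
ebx=6-2=4
After step 14: edi = -16.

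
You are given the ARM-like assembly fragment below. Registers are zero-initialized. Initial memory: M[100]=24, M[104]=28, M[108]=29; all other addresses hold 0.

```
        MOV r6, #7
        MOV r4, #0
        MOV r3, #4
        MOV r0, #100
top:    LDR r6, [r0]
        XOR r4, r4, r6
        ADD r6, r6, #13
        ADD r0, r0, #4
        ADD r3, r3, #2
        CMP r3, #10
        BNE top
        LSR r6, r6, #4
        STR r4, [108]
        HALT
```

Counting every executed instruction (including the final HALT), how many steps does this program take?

MOV r6, #7 → r6=7
MOV r4, #0 → r4=0
MOV r3, #4 → r3=4
MOV r0, #100 → r0=100
LDR r6, [r0] → r6=M[100]=24
XOR r4, r4, r6 → r4=0^24=24
ADD r6, r6, #13 → r6=24+13=37
ADD r0, r0, #4 → r0=100+4=104
ADD r3, r3, #2 → r3=4+2=6
CMP r3, #10  (cmp 6,10)
BNE top: taken
LDR r6, [r0] → r6=M[104]=28
XOR r4, r4, r6 → r4=24^28=4
ADD r6, r6, #13 → r6=28+13=41
ADD r0, r0, #4 → r0=104+4=108
ADD r3, r3, #2 → r3=6+2=8
CMP r3, #10  (cmp 8,10)
BNE top: taken
LDR r6, [r0] → r6=M[108]=29
XOR r4, r4, r6 → r4=4^29=25
ADD r6, r6, #13 → r6=29+13=42
ADD r0, r0, #4 → r0=108+4=112
ADD r3, r3, #2 → r3=8+2=10
CMP r3, #10  (cmp 10,10)
BNE top: not taken
LSR r6, r6, #4 → r6=42>>4=2
STR r4, [108] → M[108]=25
halt.
Total executed instructions: 28.

28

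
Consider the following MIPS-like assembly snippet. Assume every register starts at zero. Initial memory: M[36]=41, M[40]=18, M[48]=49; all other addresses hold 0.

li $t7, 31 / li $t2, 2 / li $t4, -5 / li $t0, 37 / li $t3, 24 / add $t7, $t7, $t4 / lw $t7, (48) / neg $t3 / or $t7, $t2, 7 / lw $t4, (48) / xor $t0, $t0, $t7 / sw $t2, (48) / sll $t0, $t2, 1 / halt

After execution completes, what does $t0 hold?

$t7=31
$t2=2
$t4=-5
$t0=37
$t3=24
$t7=31+(-5)=26
$t7=M[48]=49
$t3=-(24)=-24
$t7=2|7=7
$t4=M[48]=49
$t0=37^7=34
sw $t2, (48) → M[48]=2
$t0=2<<1=4
halt.

4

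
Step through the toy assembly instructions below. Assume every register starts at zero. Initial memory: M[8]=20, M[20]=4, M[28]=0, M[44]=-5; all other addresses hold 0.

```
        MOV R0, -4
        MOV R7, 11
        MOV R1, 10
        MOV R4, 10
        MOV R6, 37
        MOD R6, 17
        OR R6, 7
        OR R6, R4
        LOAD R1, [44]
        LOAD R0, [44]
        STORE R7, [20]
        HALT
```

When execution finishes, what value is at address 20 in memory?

R0=-4
R7=11
R1=10
R4=10
R6=37
R6=37%17=3
R6=3|7=7
R6=7|10=15
R1=M[44]=-5
R0=M[44]=-5
STORE R7, [20] → M[20]=11
halt.

11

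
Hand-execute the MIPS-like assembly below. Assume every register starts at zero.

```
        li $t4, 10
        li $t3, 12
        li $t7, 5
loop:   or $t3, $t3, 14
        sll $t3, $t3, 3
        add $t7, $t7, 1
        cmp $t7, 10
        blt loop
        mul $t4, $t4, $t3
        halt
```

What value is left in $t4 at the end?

after li $t4, 10: $t4=10
after li $t3, 12: $t3=12
after li $t7, 5: $t7=5
after or $t3, $t3, 14: $t3=12|14=14
after sll $t3, $t3, 3: $t3=14<<3=112
after add $t7, $t7, 1: $t7=5+1=6
cmp $t7, 10  (cmp 6,10)
blt loop: taken
after or $t3, $t3, 14: $t3=112|14=126
after sll $t3, $t3, 3: $t3=126<<3=1008
after add $t7, $t7, 1: $t7=6+1=7
cmp $t7, 10  (cmp 7,10)
blt loop: taken
after or $t3, $t3, 14: $t3=1008|14=1022
after sll $t3, $t3, 3: $t3=1022<<3=8176
after add $t7, $t7, 1: $t7=7+1=8
cmp $t7, 10  (cmp 8,10)
blt loop: taken
after or $t3, $t3, 14: $t3=8176|14=8190
after sll $t3, $t3, 3: $t3=8190<<3=65520
after add $t7, $t7, 1: $t7=8+1=9
cmp $t7, 10  (cmp 9,10)
blt loop: taken
after or $t3, $t3, 14: $t3=65520|14=65534
after sll $t3, $t3, 3: $t3=65534<<3=524272
after add $t7, $t7, 1: $t7=9+1=10
cmp $t7, 10  (cmp 10,10)
blt loop: not taken
after mul $t4, $t4, $t3: $t4=10*524272=5242720
halt.

5242720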